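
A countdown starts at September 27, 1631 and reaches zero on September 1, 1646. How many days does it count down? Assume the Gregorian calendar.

5453

Sep 27, 1631 → Sep 27, 1632: 366 days (Feb 29, 1632 is in that span).
Sep 27, 1632 → Sep 27, 1633: 365 days.
Sep 27, 1633 → Sep 27, 1634: 365 days.
Sep 27, 1634 → Sep 27, 1635: 365 days.
Sep 27, 1635 → Sep 27, 1636: 366 days (Feb 29, 1636 is in that span).
Sep 27, 1636 → Sep 27, 1637: 365 days.
Sep 27, 1637 → Sep 27, 1638: 365 days.
Sep 27, 1638 → Sep 27, 1639: 365 days.
Sep 27, 1639 → Sep 27, 1640: 366 days (Feb 29, 1640 is in that span).
Sep 27, 1640 → Sep 27, 1641: 365 days.
Sep 27, 1641 → Sep 27, 1642: 365 days.
Sep 27, 1642 → Sep 27, 1643: 365 days.
Sep 27, 1643 → Sep 27, 1644: 366 days (Feb 29, 1644 is in that span).
Sep 27, 1644 → Sep 27, 1645: 365 days.
Sep 27, 1645 → Oct 27, 1645: 30 days (September has 30).
Oct 27, 1645 → Nov 27, 1645: 31 days (October has 31).
Nov 27, 1645 → Dec 27, 1645: 30 days (November has 30).
Dec 27, 1645 → Jan 27, 1646: 31 days (December has 31).
Jan 27, 1646 → Feb 27, 1646: 31 days (January has 31).
Feb 27, 1646 → Mar 27, 1646: 28 days (February has 28).
Mar 27, 1646 → Apr 27, 1646: 31 days (March has 31).
Apr 27, 1646 → May 27, 1646: 30 days (April has 30).
May 27, 1646 → Jun 27, 1646: 31 days (May has 31).
Jun 27, 1646 → Jul 27, 1646: 30 days (June has 30).
Jul 27, 1646 → Aug 27, 1646: 31 days (July has 31).
Aug 27, 1646 → Sep 1, 1646: 5 days.
Total: 5453 days.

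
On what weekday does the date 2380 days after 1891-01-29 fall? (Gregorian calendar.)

Thursday

Jan 29, 1891 is a Thursday.
2380 mod 7 = 0, so 2380 days after a Thursday is Thursday + 0 = Thursday.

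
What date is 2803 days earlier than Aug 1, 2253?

November 28, 2245

−365 (one year) → Aug 1, 2252 (2438 left).
−366 (one year; includes Feb 29, 2252) → Aug 1, 2251 (2072 left).
−365 (one year) → Aug 1, 2250 (1707 left).
−365 (one year) → Aug 1, 2249 (1342 left).
−365 (one year) → Aug 1, 2248 (977 left).
−366 (one year; includes Feb 29, 2248) → Aug 1, 2247 (611 left).
−365 (one year) → Aug 1, 2246 (246 left).
−1 → Jul 31, 2246 (end of Jul, 31 days; 245 left).
−31 → Jun 30, 2246 (end of Jun, 30 days; 214 left).
−30 → May 31, 2246 (end of May, 31 days; 184 left).
−31 → Apr 30, 2246 (end of Apr, 30 days; 153 left).
−30 → Mar 31, 2246 (end of Mar, 31 days; 123 left).
−31 → Feb 28, 2246 (end of Feb, 28 days; 92 left).
−28 → Jan 31, 2246 (end of Jan, 31 days; 64 left).
−31 → Dec 31, 2245 (end of Dec, 31 days; 33 left).
−31 → Nov 30, 2245 (end of Nov, 30 days; 2 left).
−2 → Nov 28, 2245.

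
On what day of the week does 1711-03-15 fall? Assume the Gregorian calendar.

Sunday

Doomsday rule: the anchor day for the 1700s is Sunday. For year 11: 11÷12 = 0 r 11, and 11÷4 = 2, so 0+11+2 = 13.
Sunday + 13 ≡ Saturday — that's 1711's doomsday.
In March the doomsday date is Mar 14.
Mar 15 is 1 day after Mar 14; 1 mod 7 = 1, so Saturday + 1 = Sunday.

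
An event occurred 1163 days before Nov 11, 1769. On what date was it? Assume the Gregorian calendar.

September 5, 1766

−365 (one year) → Nov 11, 1768 (798 left).
−366 (one year; includes Feb 29, 1768) → Nov 11, 1767 (432 left).
−365 (one year) → Nov 11, 1766 (67 left).
−11 → Oct 31, 1766 (end of Oct, 31 days; 56 left).
−31 → Sep 30, 1766 (end of Sep, 30 days; 25 left).
−25 → Sep 5, 1766.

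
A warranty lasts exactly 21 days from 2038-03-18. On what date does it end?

Mar has 31 days: +14 → Apr 1, 2038 (7 left).
+7 → Apr 8, 2038.

April 8, 2038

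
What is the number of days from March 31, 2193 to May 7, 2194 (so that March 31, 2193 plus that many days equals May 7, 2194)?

Mar 31, 2193 → Mar 31, 2194: 365 days.
Mar 31, 2194 → Apr 30, 2194: 30 days (March has 31).
Apr 30, 2194 → May 7, 2194: 7 days.
Total: 402 days.

402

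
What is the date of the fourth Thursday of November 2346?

November 1, 2346 is a Friday.
The first Thursday is therefore November 7 (6 days later).
The fourth Thursday is 7 + 3×7 = November 28.

November 28, 2346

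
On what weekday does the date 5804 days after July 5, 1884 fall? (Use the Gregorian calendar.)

Sunday

First find the weekday of Jul 5, 1884. Doomsday rule: the anchor day for the 1800s is Friday. For year 84: 84÷12 = 7 r 0, and 0÷4 = 0, so 7+0+0 = 7.
Friday + 7 ≡ Friday — that's 1884's doomsday.
In July the doomsday date is Jul 11.
Jul 5 is 6 days before Jul 11; 6 mod 7 = 6, so Friday − 6 = Saturday.
5804 mod 7 = 1, so 5804 days after a Saturday is Saturday + 1 = Sunday.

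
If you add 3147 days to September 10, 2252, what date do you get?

April 23, 2261

+365 (one year) → Sep 10, 2253 (2782 left).
+365 (one year) → Sep 10, 2254 (2417 left).
+365 (one year) → Sep 10, 2255 (2052 left).
+366 (one year; includes Feb 29, 2256) → Sep 10, 2256 (1686 left).
+365 (one year) → Sep 10, 2257 (1321 left).
+365 (one year) → Sep 10, 2258 (956 left).
+365 (one year) → Sep 10, 2259 (591 left).
+366 (one year; includes Feb 29, 2260) → Sep 10, 2260 (225 left).
Sep has 30 days: +21 → Oct 1, 2260 (204 left).
Oct has 31 days: +31 → Nov 1, 2260 (173 left).
Nov has 30 days: +30 → Dec 1, 2260 (143 left).
Dec has 31 days: +31 → Jan 1, 2261 (112 left).
Jan has 31 days: +31 → Feb 1, 2261 (81 left).
Feb has 28 days: +28 → Mar 1, 2261 (53 left).
Mar has 31 days: +31 → Apr 1, 2261 (22 left).
+22 → Apr 23, 2261.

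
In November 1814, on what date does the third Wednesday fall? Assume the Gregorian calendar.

November 16, 1814

November 1, 1814 is a Tuesday.
The first Wednesday is therefore November 2 (1 days later).
The third Wednesday is 2 + 2×7 = November 16.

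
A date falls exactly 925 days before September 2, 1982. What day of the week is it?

Wednesday

Sep 2, 1982 is a Thursday.
925 mod 7 = 1, so 925 days before a Thursday is Thursday − 1 = Wednesday.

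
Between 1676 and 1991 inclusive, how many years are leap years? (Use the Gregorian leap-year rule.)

76

Multiples of 4 in [1676,1991]: 79.
Of those, multiples of 100: 3 (not leap unless ÷400).
Multiples of 400: 0.
Leap years = 79 − 3 + 0 = 76.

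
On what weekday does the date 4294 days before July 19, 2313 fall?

Wednesday

Jul 19, 2313 is a Saturday.
4294 mod 7 = 3, so 4294 days before a Saturday is Saturday − 3 = Wednesday.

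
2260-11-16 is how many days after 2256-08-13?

Aug 13, 2256 → Aug 13, 2257: 365 days.
Aug 13, 2257 → Aug 13, 2258: 365 days.
Aug 13, 2258 → Aug 13, 2259: 365 days.
Aug 13, 2259 → Aug 13, 2260: 366 days (Feb 29, 2260 is in that span).
Aug 13, 2260 → Sep 13, 2260: 31 days (August has 31).
Sep 13, 2260 → Oct 13, 2260: 30 days (September has 30).
Oct 13, 2260 → Nov 13, 2260: 31 days (October has 31).
Nov 13, 2260 → Nov 16, 2260: 3 days.
Total: 1556 days.

1556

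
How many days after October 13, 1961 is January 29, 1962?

Oct 13, 1961 → Nov 13, 1961: 31 days (October has 31).
Nov 13, 1961 → Dec 13, 1961: 30 days (November has 30).
Dec 13, 1961 → Jan 13, 1962: 31 days (December has 31).
Jan 13, 1962 → Jan 29, 1962: 16 days.
Total: 108 days.

108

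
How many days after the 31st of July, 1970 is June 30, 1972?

700

Jul 31, 1970 → Jul 31, 1971: 365 days.
Jul 31, 1971 → Aug 31, 1971: 31 days (July has 31).
Aug 31, 1971 → Sep 30, 1971: 30 days (August has 31).
Sep 30, 1971 → Oct 30, 1971: 30 days (September has 30).
Oct 30, 1971 → Nov 30, 1971: 31 days (October has 31).
Nov 30, 1971 → Dec 30, 1971: 30 days (November has 30).
Dec 30, 1971 → Jan 30, 1972: 31 days (December has 31).
Jan 30, 1972 → Feb 29, 1972: 30 days (January has 31).
Feb 29, 1972 → Mar 29, 1972: 29 days (February has 29).
Mar 29, 1972 → Apr 29, 1972: 31 days (March has 31).
Apr 29, 1972 → May 29, 1972: 30 days (April has 30).
May 29, 1972 → Jun 29, 1972: 31 days (May has 31).
Jun 29, 1972 → Jun 30, 1972: 1 days.
Total: 700 days.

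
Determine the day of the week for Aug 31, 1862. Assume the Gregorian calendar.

Doomsday rule: the anchor day for the 1800s is Friday. For year 62: 62÷12 = 5 r 2, and 2÷4 = 0, so 5+2+0 = 7.
Friday + 7 ≡ Friday — that's 1862's doomsday.
In August the doomsday date is Aug 8.
Aug 31 is 23 days after Aug 8; 23 mod 7 = 2, so Friday + 2 = Sunday.

Sunday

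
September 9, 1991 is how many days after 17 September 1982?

Sep 17, 1982 → Sep 17, 1983: 365 days.
Sep 17, 1983 → Sep 17, 1984: 366 days (Feb 29, 1984 is in that span).
Sep 17, 1984 → Sep 17, 1985: 365 days.
Sep 17, 1985 → Sep 17, 1986: 365 days.
Sep 17, 1986 → Sep 17, 1987: 365 days.
Sep 17, 1987 → Sep 17, 1988: 366 days (Feb 29, 1988 is in that span).
Sep 17, 1988 → Sep 17, 1989: 365 days.
Sep 17, 1989 → Sep 17, 1990: 365 days.
Sep 17, 1990 → Oct 17, 1990: 30 days (September has 30).
Oct 17, 1990 → Nov 17, 1990: 31 days (October has 31).
Nov 17, 1990 → Dec 17, 1990: 30 days (November has 30).
Dec 17, 1990 → Jan 17, 1991: 31 days (December has 31).
Jan 17, 1991 → Feb 17, 1991: 31 days (January has 31).
Feb 17, 1991 → Mar 17, 1991: 28 days (February has 28).
Mar 17, 1991 → Apr 17, 1991: 31 days (March has 31).
Apr 17, 1991 → May 17, 1991: 30 days (April has 30).
May 17, 1991 → Jun 17, 1991: 31 days (May has 31).
Jun 17, 1991 → Jul 17, 1991: 30 days (June has 30).
Jul 17, 1991 → Aug 17, 1991: 31 days (July has 31).
Aug 17, 1991 → Sep 9, 1991: 23 days.
Total: 3279 days.

3279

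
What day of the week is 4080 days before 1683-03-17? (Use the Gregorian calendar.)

Thursday

First find the weekday of Mar 17, 1683. Doomsday rule: the anchor day for the 1600s is Tuesday. For year 83: 83÷12 = 6 r 11, and 11÷4 = 2, so 6+11+2 = 19.
Tuesday + 19 ≡ Sunday — that's 1683's doomsday.
In March the doomsday date is Mar 14.
Mar 17 is 3 days after Mar 14; 3 mod 7 = 3, so Sunday + 3 = Wednesday.
4080 mod 7 = 6, so 4080 days before a Wednesday is Wednesday − 6 = Thursday.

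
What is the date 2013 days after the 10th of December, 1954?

June 14, 1960

+365 (one year) → Dec 10, 1955 (1648 left).
+366 (one year; includes Feb 29, 1956) → Dec 10, 1956 (1282 left).
+365 (one year) → Dec 10, 1957 (917 left).
+365 (one year) → Dec 10, 1958 (552 left).
+365 (one year) → Dec 10, 1959 (187 left).
Dec has 31 days: +22 → Jan 1, 1960 (165 left).
Jan has 31 days: +31 → Feb 1, 1960 (134 left).
Feb has 29 days: +29 → Mar 1, 1960 (105 left).
Mar has 31 days: +31 → Apr 1, 1960 (74 left).
Apr has 30 days: +30 → May 1, 1960 (44 left).
May has 31 days: +31 → Jun 1, 1960 (13 left).
+13 → Jun 14, 1960.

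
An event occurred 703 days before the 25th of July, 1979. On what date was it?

August 21, 1977

−365 (one year) → Jul 25, 1978 (338 left).
−25 → Jun 30, 1978 (end of Jun, 30 days; 313 left).
−30 → May 31, 1978 (end of May, 31 days; 283 left).
−31 → Apr 30, 1978 (end of Apr, 30 days; 252 left).
−30 → Mar 31, 1978 (end of Mar, 31 days; 222 left).
−31 → Feb 28, 1978 (end of Feb, 28 days; 191 left).
−28 → Jan 31, 1978 (end of Jan, 31 days; 163 left).
−31 → Dec 31, 1977 (end of Dec, 31 days; 132 left).
−31 → Nov 30, 1977 (end of Nov, 30 days; 101 left).
−30 → Oct 31, 1977 (end of Oct, 31 days; 71 left).
−31 → Sep 30, 1977 (end of Sep, 30 days; 40 left).
−30 → Aug 31, 1977 (end of Aug, 31 days; 10 left).
−10 → Aug 21, 1977.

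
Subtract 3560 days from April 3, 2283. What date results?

−365 (one year) → Apr 3, 2282 (3195 left).
−365 (one year) → Apr 3, 2281 (2830 left).
−365 (one year) → Apr 3, 2280 (2465 left).
−366 (one year; includes Feb 29, 2280) → Apr 3, 2279 (2099 left).
−365 (one year) → Apr 3, 2278 (1734 left).
−365 (one year) → Apr 3, 2277 (1369 left).
−365 (one year) → Apr 3, 2276 (1004 left).
−366 (one year; includes Feb 29, 2276) → Apr 3, 2275 (638 left).
−365 (one year) → Apr 3, 2274 (273 left).
−3 → Mar 31, 2274 (end of Mar, 31 days; 270 left).
−31 → Feb 28, 2274 (end of Feb, 28 days; 239 left).
−28 → Jan 31, 2274 (end of Jan, 31 days; 211 left).
−31 → Dec 31, 2273 (end of Dec, 31 days; 180 left).
−31 → Nov 30, 2273 (end of Nov, 30 days; 149 left).
−30 → Oct 31, 2273 (end of Oct, 31 days; 119 left).
−31 → Sep 30, 2273 (end of Sep, 30 days; 88 left).
−30 → Aug 31, 2273 (end of Aug, 31 days; 58 left).
−31 → Jul 31, 2273 (end of Jul, 31 days; 27 left).
−27 → Jul 4, 2273.

July 4, 2273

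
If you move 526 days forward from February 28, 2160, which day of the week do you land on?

Feb 28, 2160 is a Thursday.
526 mod 7 = 1, so 526 days after a Thursday is Thursday + 1 = Friday.

Friday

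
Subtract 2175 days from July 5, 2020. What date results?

−366 (one year; includes Feb 29, 2020) → Jul 5, 2019 (1809 left).
−365 (one year) → Jul 5, 2018 (1444 left).
−365 (one year) → Jul 5, 2017 (1079 left).
−365 (one year) → Jul 5, 2016 (714 left).
−366 (one year; includes Feb 29, 2016) → Jul 5, 2015 (348 left).
−5 → Jun 30, 2015 (end of Jun, 30 days; 343 left).
−30 → May 31, 2015 (end of May, 31 days; 313 left).
−31 → Apr 30, 2015 (end of Apr, 30 days; 282 left).
−30 → Mar 31, 2015 (end of Mar, 31 days; 252 left).
−31 → Feb 28, 2015 (end of Feb, 28 days; 221 left).
−28 → Jan 31, 2015 (end of Jan, 31 days; 193 left).
−31 → Dec 31, 2014 (end of Dec, 31 days; 162 left).
−31 → Nov 30, 2014 (end of Nov, 30 days; 131 left).
−30 → Oct 31, 2014 (end of Oct, 31 days; 101 left).
−31 → Sep 30, 2014 (end of Sep, 30 days; 70 left).
−30 → Aug 31, 2014 (end of Aug, 31 days; 40 left).
−31 → Jul 31, 2014 (end of Jul, 31 days; 9 left).
−9 → Jul 22, 2014.

July 22, 2014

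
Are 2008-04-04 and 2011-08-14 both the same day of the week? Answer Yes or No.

No

From Apr 4, 2008 to Aug 14, 2011 is 1227 days.
1227 mod 7 = 2, so they are different weekdays.
(Apr 4, 2008 is a Friday; Aug 14, 2011 is a Sunday.)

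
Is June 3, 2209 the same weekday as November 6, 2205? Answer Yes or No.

From Nov 6, 2205 to Jun 3, 2209 is 1305 days.
1305 mod 7 = 3, so they are different weekdays.
(Nov 6, 2205 is a Wednesday; Jun 3, 2209 is a Saturday.)

No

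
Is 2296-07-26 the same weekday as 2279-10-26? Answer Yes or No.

Yes

From Oct 26, 2279 to Jul 26, 2296 is 6118 days.
6118 mod 7 = 0, so they are the same weekday.
(Oct 26, 2279 is a Sunday; Jul 26, 2296 is a Sunday.)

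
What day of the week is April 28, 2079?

Doomsday rule: the anchor day for the 2000s is Tuesday. For year 79: 79÷12 = 6 r 7, and 7÷4 = 1, so 6+7+1 = 14.
Tuesday + 14 ≡ Tuesday — that's 2079's doomsday.
In April the doomsday date is Apr 4.
Apr 28 is 24 days after Apr 4; 24 mod 7 = 3, so Tuesday + 3 = Friday.

Friday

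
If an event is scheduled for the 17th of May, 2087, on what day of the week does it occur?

Saturday

Doomsday rule: the anchor day for the 2000s is Tuesday. For year 87: 87÷12 = 7 r 3, and 3÷4 = 0, so 7+3+0 = 10.
Tuesday + 10 ≡ Friday — that's 2087's doomsday.
In May the doomsday date is May 9.
May 17 is 8 days after May 9; 8 mod 7 = 1, so Friday + 1 = Saturday.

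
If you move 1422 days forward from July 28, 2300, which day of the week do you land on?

First find the weekday of Jul 28, 2300. Doomsday rule: the anchor day for the 2300s is Wednesday. For year 00: 0÷12 = 0 r 0, and 0÷4 = 0, so 0+0+0 = 0.
Wednesday + 0 ≡ Wednesday — that's 2300's doomsday.
In July the doomsday date is Jul 11.
Jul 28 is 17 days after Jul 11; 17 mod 7 = 3, so Wednesday + 3 = Saturday.
1422 mod 7 = 1, so 1422 days after a Saturday is Saturday + 1 = Sunday.

Sunday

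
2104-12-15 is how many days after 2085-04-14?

Apr 14, 2085 → Apr 14, 2086: 365 days.
Apr 14, 2086 → Apr 14, 2087: 365 days.
Apr 14, 2087 → Apr 14, 2088: 366 days (Feb 29, 2088 is in that span).
Apr 14, 2088 → Apr 14, 2089: 365 days.
Apr 14, 2089 → Apr 14, 2090: 365 days.
Apr 14, 2090 → Apr 14, 2091: 365 days.
Apr 14, 2091 → Apr 14, 2092: 366 days (Feb 29, 2092 is in that span).
Apr 14, 2092 → Apr 14, 2093: 365 days.
Apr 14, 2093 → Apr 14, 2094: 365 days.
Apr 14, 2094 → Apr 14, 2095: 365 days.
Apr 14, 2095 → Apr 14, 2096: 366 days (Feb 29, 2096 is in that span).
Apr 14, 2096 → Apr 14, 2097: 365 days.
Apr 14, 2097 → Apr 14, 2098: 365 days.
Apr 14, 2098 → Apr 14, 2099: 365 days.
Apr 14, 2099 → Apr 14, 2100: 365 days.
Apr 14, 2100 → Apr 14, 2101: 365 days.
Apr 14, 2101 → Apr 14, 2102: 365 days.
Apr 14, 2102 → Apr 14, 2103: 365 days.
Apr 14, 2103 → Apr 14, 2104: 366 days (Feb 29, 2104 is in that span).
Apr 14, 2104 → May 14, 2104: 30 days (April has 30).
May 14, 2104 → Jun 14, 2104: 31 days (May has 31).
Jun 14, 2104 → Jul 14, 2104: 30 days (June has 30).
Jul 14, 2104 → Aug 14, 2104: 31 days (July has 31).
Aug 14, 2104 → Sep 14, 2104: 31 days (August has 31).
Sep 14, 2104 → Oct 14, 2104: 30 days (September has 30).
Oct 14, 2104 → Nov 14, 2104: 31 days (October has 31).
Nov 14, 2104 → Dec 14, 2104: 30 days (November has 30).
Dec 14, 2104 → Dec 15, 2104: 1 days.
Total: 7184 days.

7184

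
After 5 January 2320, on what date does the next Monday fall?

Jan 5, 2320 is a Monday.
From Monday to the next Monday is 7 days.
Jan 5, 2320 + 7 = Jan 12, 2320.

January 12, 2320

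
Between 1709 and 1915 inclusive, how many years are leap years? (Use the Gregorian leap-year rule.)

49

Multiples of 4 in [1709,1915]: 51.
Of those, multiples of 100: 2 (not leap unless ÷400).
Multiples of 400: 0.
Leap years = 51 − 2 + 0 = 49.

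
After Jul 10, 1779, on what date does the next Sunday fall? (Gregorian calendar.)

Jul 10, 1779 is a Saturday.
From Saturday to the next Sunday is 1 day.
Jul 10, 1779 + 1 = Jul 11, 1779.

July 11, 1779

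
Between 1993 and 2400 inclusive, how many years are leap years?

99

Multiples of 4 in [1993,2400]: 102.
Of those, multiples of 100: 5 (not leap unless ÷400).
Multiples of 400: 2.
Leap years = 102 − 5 + 2 = 99.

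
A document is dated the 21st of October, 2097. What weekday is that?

Monday

January 1, 2097 is a Tuesday.
Jan 1, 2097 → Feb 1, 2097: 31 days (January has 31).
Feb 1, 2097 → Mar 1, 2097: 28 days (February has 28).
Mar 1, 2097 → Apr 1, 2097: 31 days (March has 31).
Apr 1, 2097 → May 1, 2097: 30 days (April has 30).
May 1, 2097 → Jun 1, 2097: 31 days (May has 31).
Jun 1, 2097 → Jul 1, 2097: 30 days (June has 30).
Jul 1, 2097 → Aug 1, 2097: 31 days (July has 31).
Aug 1, 2097 → Sep 1, 2097: 31 days (August has 31).
Sep 1, 2097 → Oct 1, 2097: 30 days (September has 30).
Oct 1, 2097 → Oct 21, 2097: 20 days.
Total: 293 days.
293 mod 7 = 6, so Tuesday + 6 = Monday.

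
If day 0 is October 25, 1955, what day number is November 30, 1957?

Oct 25, 1955 → Oct 25, 1956: 366 days (Feb 29, 1956 is in that span).
Oct 25, 1956 → Oct 25, 1957: 365 days.
Oct 25, 1957 → Nov 25, 1957: 31 days (October has 31).
Nov 25, 1957 → Nov 30, 1957: 5 days.
Total: 767 days.

767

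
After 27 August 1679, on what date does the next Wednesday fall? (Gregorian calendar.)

Aug 27, 1679 is a Sunday.
From Sunday to the next Wednesday is 3 days.
Aug 27, 1679 + 3 = Aug 30, 1679.

August 30, 1679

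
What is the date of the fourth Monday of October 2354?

October 1, 2354 is a Friday.
The first Monday is therefore October 4 (3 days later).
The fourth Monday is 4 + 3×7 = October 25.

October 25, 2354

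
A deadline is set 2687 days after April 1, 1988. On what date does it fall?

+365 (one year) → Apr 1, 1989 (2322 left).
+365 (one year) → Apr 1, 1990 (1957 left).
+365 (one year) → Apr 1, 1991 (1592 left).
+366 (one year; includes Feb 29, 1992) → Apr 1, 1992 (1226 left).
+365 (one year) → Apr 1, 1993 (861 left).
+365 (one year) → Apr 1, 1994 (496 left).
+365 (one year) → Apr 1, 1995 (131 left).
Apr has 30 days: +30 → May 1, 1995 (101 left).
May has 31 days: +31 → Jun 1, 1995 (70 left).
Jun has 30 days: +30 → Jul 1, 1995 (40 left).
Jul has 31 days: +31 → Aug 1, 1995 (9 left).
+9 → Aug 10, 1995.

August 10, 1995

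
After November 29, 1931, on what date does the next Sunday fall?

Nov 29, 1931 is a Sunday.
From Sunday to the next Sunday is 7 days.
Nov 29, 1931 + 7 = Dec 6, 1931.

December 6, 1931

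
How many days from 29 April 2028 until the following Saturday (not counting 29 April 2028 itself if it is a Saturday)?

Apr 29, 2028 is a Saturday.
From Saturday to the next Saturday is 7 days.

7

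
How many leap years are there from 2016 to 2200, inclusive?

45

Multiples of 4 in [2016,2200]: 47.
Of those, multiples of 100: 2 (not leap unless ÷400).
Multiples of 400: 0.
Leap years = 47 − 2 + 0 = 45.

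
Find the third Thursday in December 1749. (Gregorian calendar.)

December 1, 1749 is a Monday.
The first Thursday is therefore December 4 (3 days later).
The third Thursday is 4 + 2×7 = December 18.

December 18, 1749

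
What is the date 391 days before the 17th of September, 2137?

August 22, 2136

−17 → Aug 31, 2137 (end of Aug, 31 days; 374 left).
−31 → Jul 31, 2137 (end of Jul, 31 days; 343 left).
−31 → Jun 30, 2137 (end of Jun, 30 days; 312 left).
−30 → May 31, 2137 (end of May, 31 days; 282 left).
−31 → Apr 30, 2137 (end of Apr, 30 days; 251 left).
−30 → Mar 31, 2137 (end of Mar, 31 days; 221 left).
−31 → Feb 28, 2137 (end of Feb, 28 days; 190 left).
−28 → Jan 31, 2137 (end of Jan, 31 days; 162 left).
−31 → Dec 31, 2136 (end of Dec, 31 days; 131 left).
−31 → Nov 30, 2136 (end of Nov, 30 days; 100 left).
−30 → Oct 31, 2136 (end of Oct, 31 days; 70 left).
−31 → Sep 30, 2136 (end of Sep, 30 days; 39 left).
−30 → Aug 31, 2136 (end of Aug, 31 days; 9 left).
−9 → Aug 22, 2136.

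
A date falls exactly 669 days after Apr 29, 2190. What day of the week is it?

Monday

First find the weekday of Apr 29, 2190. Doomsday rule: the anchor day for the 2100s is Sunday. For year 90: 90÷12 = 7 r 6, and 6÷4 = 1, so 7+6+1 = 14.
Sunday + 14 ≡ Sunday — that's 2190's doomsday.
In April the doomsday date is Apr 4.
Apr 29 is 25 days after Apr 4; 25 mod 7 = 4, so Sunday + 4 = Thursday.
669 mod 7 = 4, so 669 days after a Thursday is Thursday + 4 = Monday.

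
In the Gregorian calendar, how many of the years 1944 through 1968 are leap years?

Multiples of 4 in [1944,1968]: 7.
Of those, multiples of 100: 0 (not leap unless ÷400).
Multiples of 400: 0.
Leap years = 7 − 0 + 0 = 7.

7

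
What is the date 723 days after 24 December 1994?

December 16, 1996

+365 (one year) → Dec 24, 1995 (358 left).
Dec has 31 days: +8 → Jan 1, 1996 (350 left).
Jan has 31 days: +31 → Feb 1, 1996 (319 left).
Feb has 29 days: +29 → Mar 1, 1996 (290 left).
Mar has 31 days: +31 → Apr 1, 1996 (259 left).
Apr has 30 days: +30 → May 1, 1996 (229 left).
May has 31 days: +31 → Jun 1, 1996 (198 left).
Jun has 30 days: +30 → Jul 1, 1996 (168 left).
Jul has 31 days: +31 → Aug 1, 1996 (137 left).
Aug has 31 days: +31 → Sep 1, 1996 (106 left).
Sep has 30 days: +30 → Oct 1, 1996 (76 left).
Oct has 31 days: +31 → Nov 1, 1996 (45 left).
Nov has 30 days: +30 → Dec 1, 1996 (15 left).
+15 → Dec 16, 1996.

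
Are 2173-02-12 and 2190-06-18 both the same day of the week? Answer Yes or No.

Yes

From Feb 12, 2173 to Jun 18, 2190 is 6335 days.
6335 mod 7 = 0, so they are the same weekday.
(Feb 12, 2173 is a Friday; Jun 18, 2190 is a Friday.)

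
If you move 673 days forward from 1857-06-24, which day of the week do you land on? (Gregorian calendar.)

Thursday

Jun 24, 1857 is a Wednesday.
673 mod 7 = 1, so 673 days after a Wednesday is Wednesday + 1 = Thursday.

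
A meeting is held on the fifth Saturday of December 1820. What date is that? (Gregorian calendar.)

December 1, 1820 is a Friday.
The first Saturday is therefore December 2 (1 days later).
The fifth Saturday is 2 + 4×7 = December 30.

December 30, 1820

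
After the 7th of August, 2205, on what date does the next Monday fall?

August 12, 2205

Aug 7, 2205 is a Wednesday.
From Wednesday to the next Monday is 5 days.
Aug 7, 2205 + 5 = Aug 12, 2205.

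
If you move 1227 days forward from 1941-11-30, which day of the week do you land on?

First find the weekday of Nov 30, 1941. Doomsday rule: the anchor day for the 1900s is Wednesday. For year 41: 41÷12 = 3 r 5, and 5÷4 = 1, so 3+5+1 = 9.
Wednesday + 9 ≡ Friday — that's 1941's doomsday.
In November the doomsday date is Nov 7.
Nov 30 is 23 days after Nov 7; 23 mod 7 = 2, so Friday + 2 = Sunday.
1227 mod 7 = 2, so 1227 days after a Sunday is Sunday + 2 = Tuesday.

Tuesday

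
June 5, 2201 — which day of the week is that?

Doomsday rule: the anchor day for the 2200s is Friday. For year 01: 1÷12 = 0 r 1, and 1÷4 = 0, so 0+1+0 = 1.
Friday + 1 ≡ Saturday — that's 2201's doomsday.
In June the doomsday date is Jun 6.
Jun 5 is 1 day before Jun 6; 1 mod 7 = 1, so Saturday − 1 = Friday.

Friday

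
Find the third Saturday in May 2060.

May 15, 2060

May 1, 2060 is a Saturday.
The first Saturday is therefore May 1 (same day).
The third Saturday is 1 + 2×7 = May 15.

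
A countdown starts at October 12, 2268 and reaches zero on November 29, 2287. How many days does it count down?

Oct 12, 2268 → Oct 12, 2269: 365 days.
Oct 12, 2269 → Oct 12, 2270: 365 days.
Oct 12, 2270 → Oct 12, 2271: 365 days.
Oct 12, 2271 → Oct 12, 2272: 366 days (Feb 29, 2272 is in that span).
Oct 12, 2272 → Oct 12, 2273: 365 days.
Oct 12, 2273 → Oct 12, 2274: 365 days.
Oct 12, 2274 → Oct 12, 2275: 365 days.
Oct 12, 2275 → Oct 12, 2276: 366 days (Feb 29, 2276 is in that span).
Oct 12, 2276 → Oct 12, 2277: 365 days.
Oct 12, 2277 → Oct 12, 2278: 365 days.
Oct 12, 2278 → Oct 12, 2279: 365 days.
Oct 12, 2279 → Oct 12, 2280: 366 days (Feb 29, 2280 is in that span).
Oct 12, 2280 → Oct 12, 2281: 365 days.
Oct 12, 2281 → Oct 12, 2282: 365 days.
Oct 12, 2282 → Oct 12, 2283: 365 days.
Oct 12, 2283 → Oct 12, 2284: 366 days (Feb 29, 2284 is in that span).
Oct 12, 2284 → Oct 12, 2285: 365 days.
Oct 12, 2285 → Oct 12, 2286: 365 days.
Oct 12, 2286 → Oct 12, 2287: 365 days.
Oct 12, 2287 → Nov 12, 2287: 31 days (October has 31).
Nov 12, 2287 → Nov 29, 2287: 17 days.
Total: 6987 days.

6987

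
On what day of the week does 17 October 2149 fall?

Friday

Doomsday rule: the anchor day for the 2100s is Sunday. For year 49: 49÷12 = 4 r 1, and 1÷4 = 0, so 4+1+0 = 5.
Sunday + 5 ≡ Friday — that's 2149's doomsday.
In October the doomsday date is Oct 10.
Oct 17 is 7 days after Oct 10; 7 mod 7 = 0, so Friday + 0 = Friday.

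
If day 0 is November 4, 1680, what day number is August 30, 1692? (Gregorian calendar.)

4317

Nov 4, 1680 → Nov 4, 1681: 365 days.
Nov 4, 1681 → Nov 4, 1682: 365 days.
Nov 4, 1682 → Nov 4, 1683: 365 days.
Nov 4, 1683 → Nov 4, 1684: 366 days (Feb 29, 1684 is in that span).
Nov 4, 1684 → Nov 4, 1685: 365 days.
Nov 4, 1685 → Nov 4, 1686: 365 days.
Nov 4, 1686 → Nov 4, 1687: 365 days.
Nov 4, 1687 → Nov 4, 1688: 366 days (Feb 29, 1688 is in that span).
Nov 4, 1688 → Nov 4, 1689: 365 days.
Nov 4, 1689 → Nov 4, 1690: 365 days.
Nov 4, 1690 → Nov 4, 1691: 365 days.
Nov 4, 1691 → Dec 4, 1691: 30 days (November has 30).
Dec 4, 1691 → Jan 4, 1692: 31 days (December has 31).
Jan 4, 1692 → Feb 4, 1692: 31 days (January has 31).
Feb 4, 1692 → Mar 4, 1692: 29 days (February has 29).
Mar 4, 1692 → Apr 4, 1692: 31 days (March has 31).
Apr 4, 1692 → May 4, 1692: 30 days (April has 30).
May 4, 1692 → Jun 4, 1692: 31 days (May has 31).
Jun 4, 1692 → Jul 4, 1692: 30 days (June has 30).
Jul 4, 1692 → Aug 4, 1692: 31 days (July has 31).
Aug 4, 1692 → Aug 30, 1692: 26 days.
Total: 4317 days.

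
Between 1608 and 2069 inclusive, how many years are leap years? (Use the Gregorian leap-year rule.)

Multiples of 4 in [1608,2069]: 116.
Of those, multiples of 100: 4 (not leap unless ÷400).
Multiples of 400: 1.
Leap years = 116 − 4 + 1 = 113.

113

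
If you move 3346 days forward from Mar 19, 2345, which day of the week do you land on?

Monday

First find the weekday of Mar 19, 2345. Doomsday rule: the anchor day for the 2300s is Wednesday. For year 45: 45÷12 = 3 r 9, and 9÷4 = 2, so 3+9+2 = 14.
Wednesday + 14 ≡ Wednesday — that's 2345's doomsday.
In March the doomsday date is Mar 14.
Mar 19 is 5 days after Mar 14; 5 mod 7 = 5, so Wednesday + 5 = Monday.
3346 mod 7 = 0, so 3346 days after a Monday is Monday + 0 = Monday.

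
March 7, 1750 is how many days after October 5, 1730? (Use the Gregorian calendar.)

Oct 5, 1730 → Oct 5, 1731: 365 days.
Oct 5, 1731 → Oct 5, 1732: 366 days (Feb 29, 1732 is in that span).
Oct 5, 1732 → Oct 5, 1733: 365 days.
Oct 5, 1733 → Oct 5, 1734: 365 days.
Oct 5, 1734 → Oct 5, 1735: 365 days.
Oct 5, 1735 → Oct 5, 1736: 366 days (Feb 29, 1736 is in that span).
Oct 5, 1736 → Oct 5, 1737: 365 days.
Oct 5, 1737 → Oct 5, 1738: 365 days.
Oct 5, 1738 → Oct 5, 1739: 365 days.
Oct 5, 1739 → Oct 5, 1740: 366 days (Feb 29, 1740 is in that span).
Oct 5, 1740 → Oct 5, 1741: 365 days.
Oct 5, 1741 → Oct 5, 1742: 365 days.
Oct 5, 1742 → Oct 5, 1743: 365 days.
Oct 5, 1743 → Oct 5, 1744: 366 days (Feb 29, 1744 is in that span).
Oct 5, 1744 → Oct 5, 1745: 365 days.
Oct 5, 1745 → Oct 5, 1746: 365 days.
Oct 5, 1746 → Oct 5, 1747: 365 days.
Oct 5, 1747 → Oct 5, 1748: 366 days (Feb 29, 1748 is in that span).
Oct 5, 1748 → Oct 5, 1749: 365 days.
Oct 5, 1749 → Nov 5, 1749: 31 days (October has 31).
Nov 5, 1749 → Dec 5, 1749: 30 days (November has 30).
Dec 5, 1749 → Jan 5, 1750: 31 days (December has 31).
Jan 5, 1750 → Feb 5, 1750: 31 days (January has 31).
Feb 5, 1750 → Mar 5, 1750: 28 days (February has 28).
Mar 5, 1750 → Mar 7, 1750: 2 days.
Total: 7093 days.

7093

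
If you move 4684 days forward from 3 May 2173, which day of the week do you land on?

Tuesday

May 3, 2173 is a Monday.
4684 mod 7 = 1, so 4684 days after a Monday is Monday + 1 = Tuesday.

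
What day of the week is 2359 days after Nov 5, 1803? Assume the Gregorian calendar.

First find the weekday of Nov 5, 1803. Doomsday rule: the anchor day for the 1800s is Friday. For year 03: 3÷12 = 0 r 3, and 3÷4 = 0, so 0+3+0 = 3.
Friday + 3 ≡ Monday — that's 1803's doomsday.
In November the doomsday date is Nov 7.
Nov 5 is 2 days before Nov 7; 2 mod 7 = 2, so Monday − 2 = Saturday.
2359 mod 7 = 0, so 2359 days after a Saturday is Saturday + 0 = Saturday.

Saturday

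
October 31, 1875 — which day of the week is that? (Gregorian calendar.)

Doomsday rule: the anchor day for the 1800s is Friday. For year 75: 75÷12 = 6 r 3, and 3÷4 = 0, so 6+3+0 = 9.
Friday + 9 ≡ Sunday — that's 1875's doomsday.
In October the doomsday date is Oct 10.
Oct 31 is 21 days after Oct 10; 21 mod 7 = 0, so Sunday + 0 = Sunday.

Sunday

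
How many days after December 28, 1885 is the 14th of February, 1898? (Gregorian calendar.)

Dec 28, 1885 → Dec 28, 1886: 365 days.
Dec 28, 1886 → Dec 28, 1887: 365 days.
Dec 28, 1887 → Dec 28, 1888: 366 days (Feb 29, 1888 is in that span).
Dec 28, 1888 → Dec 28, 1889: 365 days.
Dec 28, 1889 → Dec 28, 1890: 365 days.
Dec 28, 1890 → Dec 28, 1891: 365 days.
Dec 28, 1891 → Dec 28, 1892: 366 days (Feb 29, 1892 is in that span).
Dec 28, 1892 → Dec 28, 1893: 365 days.
Dec 28, 1893 → Dec 28, 1894: 365 days.
Dec 28, 1894 → Dec 28, 1895: 365 days.
Dec 28, 1895 → Dec 28, 1896: 366 days (Feb 29, 1896 is in that span).
Dec 28, 1896 → Dec 28, 1897: 365 days.
Dec 28, 1897 → Jan 28, 1898: 31 days (December has 31).
Jan 28, 1898 → Feb 14, 1898: 17 days.
Total: 4431 days.

4431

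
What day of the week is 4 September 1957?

Wednesday

Doomsday rule: the anchor day for the 1900s is Wednesday. For year 57: 57÷12 = 4 r 9, and 9÷4 = 2, so 4+9+2 = 15.
Wednesday + 15 ≡ Thursday — that's 1957's doomsday.
In September the doomsday date is Sep 5.
Sep 4 is 1 day before Sep 5; 1 mod 7 = 1, so Thursday − 1 = Wednesday.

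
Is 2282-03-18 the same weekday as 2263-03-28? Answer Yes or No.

From Mar 28, 2263 to Mar 18, 2282 is 6930 days.
6930 mod 7 = 0, so they are the same weekday.
(Mar 28, 2263 is a Saturday; Mar 18, 2282 is a Saturday.)

Yes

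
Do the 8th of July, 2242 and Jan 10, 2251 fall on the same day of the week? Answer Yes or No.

From Jul 8, 2242 to Jan 10, 2251 is 3108 days.
3108 mod 7 = 0, so they are the same weekday.
(Jul 8, 2242 is a Friday; Jan 10, 2251 is a Friday.)

Yes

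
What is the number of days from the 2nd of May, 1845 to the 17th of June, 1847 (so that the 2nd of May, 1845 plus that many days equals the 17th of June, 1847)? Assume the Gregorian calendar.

776

May 2, 1845 → May 2, 1846: 365 days.
May 2, 1846 → May 2, 1847: 365 days.
May 2, 1847 → Jun 2, 1847: 31 days (May has 31).
Jun 2, 1847 → Jun 17, 1847: 15 days.
Total: 776 days.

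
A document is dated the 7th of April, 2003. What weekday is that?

Doomsday rule: the anchor day for the 2000s is Tuesday. For year 03: 3÷12 = 0 r 3, and 3÷4 = 0, so 0+3+0 = 3.
Tuesday + 3 ≡ Friday — that's 2003's doomsday.
In April the doomsday date is Apr 4.
Apr 7 is 3 days after Apr 4; 3 mod 7 = 3, so Friday + 3 = Monday.

Monday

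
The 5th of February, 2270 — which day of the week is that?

Saturday

Doomsday rule: the anchor day for the 2200s is Friday. For year 70: 70÷12 = 5 r 10, and 10÷4 = 2, so 5+10+2 = 17.
Friday + 17 ≡ Monday — that's 2270's doomsday.
In February the doomsday date is Feb 28 (2270 is not a leap year).
Feb 5 is 23 days before Feb 28; 23 mod 7 = 2, so Monday − 2 = Saturday.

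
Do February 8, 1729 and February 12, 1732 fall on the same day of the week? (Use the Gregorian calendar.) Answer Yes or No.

From Feb 8, 1729 to Feb 12, 1732 is 1099 days.
1099 mod 7 = 0, so they are the same weekday.
(Feb 8, 1729 is a Tuesday; Feb 12, 1732 is a Tuesday.)

Yes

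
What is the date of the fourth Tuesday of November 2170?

November 27, 2170

November 1, 2170 is a Thursday.
The first Tuesday is therefore November 6 (5 days later).
The fourth Tuesday is 6 + 3×7 = November 27.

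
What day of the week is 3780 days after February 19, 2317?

Monday

First find the weekday of Feb 19, 2317. Doomsday rule: the anchor day for the 2300s is Wednesday. For year 17: 17÷12 = 1 r 5, and 5÷4 = 1, so 1+5+1 = 7.
Wednesday + 7 ≡ Wednesday — that's 2317's doomsday.
In February the doomsday date is Feb 28 (2317 is not a leap year).
Feb 19 is 9 days before Feb 28; 9 mod 7 = 2, so Wednesday − 2 = Monday.
3780 mod 7 = 0, so 3780 days after a Monday is Monday + 0 = Monday.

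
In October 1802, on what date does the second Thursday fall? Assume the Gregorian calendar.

October 14, 1802

October 1, 1802 is a Friday.
The first Thursday is therefore October 7 (6 days later).
The second Thursday is 7 + 1×7 = October 14.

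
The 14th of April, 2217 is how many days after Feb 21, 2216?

Feb 21, 2216 → Feb 21, 2217: 366 days (Feb 29, 2216 is in that span).
Feb 21, 2217 → Mar 21, 2217: 28 days (February has 28).
Mar 21, 2217 → Apr 14, 2217: 24 days.
Total: 418 days.

418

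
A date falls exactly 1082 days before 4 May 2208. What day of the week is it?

Saturday

First find the weekday of May 4, 2208. Doomsday rule: the anchor day for the 2200s is Friday. For year 08: 8÷12 = 0 r 8, and 8÷4 = 2, so 0+8+2 = 10.
Friday + 10 ≡ Monday — that's 2208's doomsday.
In May the doomsday date is May 9.
May 4 is 5 days before May 9; 5 mod 7 = 5, so Monday − 5 = Wednesday.
1082 mod 7 = 4, so 1082 days before a Wednesday is Wednesday − 4 = Saturday.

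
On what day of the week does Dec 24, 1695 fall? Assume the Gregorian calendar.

Doomsday rule: the anchor day for the 1600s is Tuesday. For year 95: 95÷12 = 7 r 11, and 11÷4 = 2, so 7+11+2 = 20.
Tuesday + 20 ≡ Monday — that's 1695's doomsday.
In December the doomsday date is Dec 12.
Dec 24 is 12 days after Dec 12; 12 mod 7 = 5, so Monday + 5 = Saturday.

Saturday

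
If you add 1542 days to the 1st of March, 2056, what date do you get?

May 21, 2060

+365 (one year) → Mar 1, 2057 (1177 left).
+365 (one year) → Mar 1, 2058 (812 left).
+365 (one year) → Mar 1, 2059 (447 left).
+366 (one year; includes Feb 29, 2060) → Mar 1, 2060 (81 left).
Mar has 31 days: +31 → Apr 1, 2060 (50 left).
Apr has 30 days: +30 → May 1, 2060 (20 left).
+20 → May 21, 2060.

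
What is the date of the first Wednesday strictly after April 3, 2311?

Apr 3, 2311 is a Monday.
From Monday to the next Wednesday is 2 days.
Apr 3, 2311 + 2 = Apr 5, 2311.

April 5, 2311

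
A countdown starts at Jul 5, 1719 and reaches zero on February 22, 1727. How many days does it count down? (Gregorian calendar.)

2789

Jul 5, 1719 → Jul 5, 1720: 366 days (Feb 29, 1720 is in that span).
Jul 5, 1720 → Jul 5, 1721: 365 days.
Jul 5, 1721 → Jul 5, 1722: 365 days.
Jul 5, 1722 → Jul 5, 1723: 365 days.
Jul 5, 1723 → Jul 5, 1724: 366 days (Feb 29, 1724 is in that span).
Jul 5, 1724 → Jul 5, 1725: 365 days.
Jul 5, 1725 → Jul 5, 1726: 365 days.
Jul 5, 1726 → Aug 5, 1726: 31 days (July has 31).
Aug 5, 1726 → Sep 5, 1726: 31 days (August has 31).
Sep 5, 1726 → Oct 5, 1726: 30 days (September has 30).
Oct 5, 1726 → Nov 5, 1726: 31 days (October has 31).
Nov 5, 1726 → Dec 5, 1726: 30 days (November has 30).
Dec 5, 1726 → Jan 5, 1727: 31 days (December has 31).
Jan 5, 1727 → Feb 5, 1727: 31 days (January has 31).
Feb 5, 1727 → Feb 22, 1727: 17 days.
Total: 2789 days.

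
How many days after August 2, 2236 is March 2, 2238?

Aug 2, 2236 → Aug 2, 2237: 365 days.
Aug 2, 2237 → Sep 2, 2237: 31 days (August has 31).
Sep 2, 2237 → Oct 2, 2237: 30 days (September has 30).
Oct 2, 2237 → Nov 2, 2237: 31 days (October has 31).
Nov 2, 2237 → Dec 2, 2237: 30 days (November has 30).
Dec 2, 2237 → Jan 2, 2238: 31 days (December has 31).
Jan 2, 2238 → Feb 2, 2238: 31 days (January has 31).
Feb 2, 2238 → Mar 2, 2238: 28 days.
Total: 577 days.

577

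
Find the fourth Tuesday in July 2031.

July 22, 2031

July 1, 2031 is a Tuesday.
The first Tuesday is therefore July 1 (same day).
The fourth Tuesday is 1 + 3×7 = July 22.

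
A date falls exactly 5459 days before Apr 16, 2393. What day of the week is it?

Saturday

First find the weekday of Apr 16, 2393. Doomsday rule: the anchor day for the 2300s is Wednesday. For year 93: 93÷12 = 7 r 9, and 9÷4 = 2, so 7+9+2 = 18.
Wednesday + 18 ≡ Sunday — that's 2393's doomsday.
In April the doomsday date is Apr 4.
Apr 16 is 12 days after Apr 4; 12 mod 7 = 5, so Sunday + 5 = Friday.
5459 mod 7 = 6, so 5459 days before a Friday is Friday − 6 = Saturday.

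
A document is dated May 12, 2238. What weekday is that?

Saturday

Doomsday rule: the anchor day for the 2200s is Friday. For year 38: 38÷12 = 3 r 2, and 2÷4 = 0, so 3+2+0 = 5.
Friday + 5 ≡ Wednesday — that's 2238's doomsday.
In May the doomsday date is May 9.
May 12 is 3 days after May 9; 3 mod 7 = 3, so Wednesday + 3 = Saturday.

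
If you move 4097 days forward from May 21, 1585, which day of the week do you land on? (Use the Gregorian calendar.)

First find the weekday of May 21, 1585. Doomsday rule: the anchor day for the 1500s is Wednesday. For year 85: 85÷12 = 7 r 1, and 1÷4 = 0, so 7+1+0 = 8.
Wednesday + 8 ≡ Thursday — that's 1585's doomsday.
In May the doomsday date is May 9.
May 21 is 12 days after May 9; 12 mod 7 = 5, so Thursday + 5 = Tuesday.
4097 mod 7 = 2, so 4097 days after a Tuesday is Tuesday + 2 = Thursday.

Thursday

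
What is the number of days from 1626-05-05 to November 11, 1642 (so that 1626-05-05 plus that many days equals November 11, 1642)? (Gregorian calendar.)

May 5, 1626 → May 5, 1627: 365 days.
May 5, 1627 → May 5, 1628: 366 days (Feb 29, 1628 is in that span).
May 5, 1628 → May 5, 1629: 365 days.
May 5, 1629 → May 5, 1630: 365 days.
May 5, 1630 → May 5, 1631: 365 days.
May 5, 1631 → May 5, 1632: 366 days (Feb 29, 1632 is in that span).
May 5, 1632 → May 5, 1633: 365 days.
May 5, 1633 → May 5, 1634: 365 days.
May 5, 1634 → May 5, 1635: 365 days.
May 5, 1635 → May 5, 1636: 366 days (Feb 29, 1636 is in that span).
May 5, 1636 → May 5, 1637: 365 days.
May 5, 1637 → May 5, 1638: 365 days.
May 5, 1638 → May 5, 1639: 365 days.
May 5, 1639 → May 5, 1640: 366 days (Feb 29, 1640 is in that span).
May 5, 1640 → May 5, 1641: 365 days.
May 5, 1641 → May 5, 1642: 365 days.
May 5, 1642 → Jun 5, 1642: 31 days (May has 31).
Jun 5, 1642 → Jul 5, 1642: 30 days (June has 30).
Jul 5, 1642 → Aug 5, 1642: 31 days (July has 31).
Aug 5, 1642 → Sep 5, 1642: 31 days (August has 31).
Sep 5, 1642 → Oct 5, 1642: 30 days (September has 30).
Oct 5, 1642 → Nov 5, 1642: 31 days (October has 31).
Nov 5, 1642 → Nov 11, 1642: 6 days.
Total: 6034 days.

6034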